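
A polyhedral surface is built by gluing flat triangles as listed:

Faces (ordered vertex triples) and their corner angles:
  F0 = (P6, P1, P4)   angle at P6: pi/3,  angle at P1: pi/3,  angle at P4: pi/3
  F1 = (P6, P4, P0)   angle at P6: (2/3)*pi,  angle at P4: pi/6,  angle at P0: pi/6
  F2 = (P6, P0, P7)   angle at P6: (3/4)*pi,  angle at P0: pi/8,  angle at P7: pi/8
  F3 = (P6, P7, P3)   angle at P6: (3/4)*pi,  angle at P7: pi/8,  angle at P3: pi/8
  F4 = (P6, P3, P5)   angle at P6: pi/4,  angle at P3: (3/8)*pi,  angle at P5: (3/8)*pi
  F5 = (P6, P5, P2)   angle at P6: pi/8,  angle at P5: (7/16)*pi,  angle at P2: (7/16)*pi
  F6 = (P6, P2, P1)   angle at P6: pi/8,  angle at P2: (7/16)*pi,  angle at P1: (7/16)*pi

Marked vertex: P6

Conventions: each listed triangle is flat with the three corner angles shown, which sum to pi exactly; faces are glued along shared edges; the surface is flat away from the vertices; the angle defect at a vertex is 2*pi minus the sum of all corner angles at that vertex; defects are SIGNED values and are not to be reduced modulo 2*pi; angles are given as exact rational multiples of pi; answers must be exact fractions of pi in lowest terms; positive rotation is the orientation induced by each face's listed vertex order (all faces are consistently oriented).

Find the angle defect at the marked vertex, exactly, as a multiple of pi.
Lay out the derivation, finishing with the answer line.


Sum of corner angles at P6: 3*pi
defect = 2*pi - 3*pi

Answer: defect(P6) = -pi


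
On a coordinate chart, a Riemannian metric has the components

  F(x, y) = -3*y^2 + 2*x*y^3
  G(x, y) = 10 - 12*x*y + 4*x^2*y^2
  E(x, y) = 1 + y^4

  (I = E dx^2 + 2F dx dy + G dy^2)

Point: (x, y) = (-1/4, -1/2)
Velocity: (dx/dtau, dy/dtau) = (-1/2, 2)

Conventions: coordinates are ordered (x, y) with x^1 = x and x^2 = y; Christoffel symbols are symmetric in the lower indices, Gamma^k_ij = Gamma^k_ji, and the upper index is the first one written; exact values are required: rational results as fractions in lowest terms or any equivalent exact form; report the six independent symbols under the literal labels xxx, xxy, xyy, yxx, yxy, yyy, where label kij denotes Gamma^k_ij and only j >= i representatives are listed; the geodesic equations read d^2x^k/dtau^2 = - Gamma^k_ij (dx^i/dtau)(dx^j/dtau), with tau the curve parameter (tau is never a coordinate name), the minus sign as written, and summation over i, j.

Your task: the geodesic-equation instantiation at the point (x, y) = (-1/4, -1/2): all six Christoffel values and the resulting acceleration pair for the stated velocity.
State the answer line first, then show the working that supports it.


Answer: Gamma_xxx = 0, Gamma_xxy = -2/69, Gamma_xyy = -1/69, Gamma_yxx = 0, Gamma_yxy = 22/69, Gamma_yyy = 11/69; accelerations (d^2x/dtau^2, d^2y/dtau^2) = (0, 0)

E = 17/16, F = -11/16, G = 137/16 at the point
E_x = 0, E_y = -1/2, F_x = -1/4, F_y = 21/8, G_x = 11/2, G_y = 11/4
EG - F^2 = 69/8;  g^inv = (8/69) * [[137/16, 11/16], [11/16, 17/16]]
first-kind symbols [ij,l] = (1/2)(d_i g_jl + d_j g_il - d_l g_ij): [xx,x] = E_x/2 = 0, [xx,y] = F_x - E_y/2 = 0, [xy,x] = E_y/2 = -1/4, [xy,y] = G_x/2 = 11/4, [yy,x] = F_y - G_x/2 = -1/8, [yy,y] = G_y/2 = 11/8
Gamma^x_ij = (G*[ij,x] - F*[ij,y])/(EG - F^2), Gamma^y_ij = (E*[ij,y] - F*[ij,x])/(EG - F^2)
Gamma_xxx = 0, Gamma_xxy = -2/69, Gamma_xyy = -1/69, Gamma_yxx = 0, Gamma_yxy = 22/69, Gamma_yyy = 11/69
d^2x/dtau^2 = -(Gamma_xxx*(-1/2)^2 + 2*Gamma_xxy*(-1/2)*(2) + Gamma_xyy*(2)^2) = 0
d^2y/dtau^2 = -(Gamma_yxx*(-1/2)^2 + 2*Gamma_yxy*(-1/2)*(2) + Gamma_yyy*(2)^2) = 0


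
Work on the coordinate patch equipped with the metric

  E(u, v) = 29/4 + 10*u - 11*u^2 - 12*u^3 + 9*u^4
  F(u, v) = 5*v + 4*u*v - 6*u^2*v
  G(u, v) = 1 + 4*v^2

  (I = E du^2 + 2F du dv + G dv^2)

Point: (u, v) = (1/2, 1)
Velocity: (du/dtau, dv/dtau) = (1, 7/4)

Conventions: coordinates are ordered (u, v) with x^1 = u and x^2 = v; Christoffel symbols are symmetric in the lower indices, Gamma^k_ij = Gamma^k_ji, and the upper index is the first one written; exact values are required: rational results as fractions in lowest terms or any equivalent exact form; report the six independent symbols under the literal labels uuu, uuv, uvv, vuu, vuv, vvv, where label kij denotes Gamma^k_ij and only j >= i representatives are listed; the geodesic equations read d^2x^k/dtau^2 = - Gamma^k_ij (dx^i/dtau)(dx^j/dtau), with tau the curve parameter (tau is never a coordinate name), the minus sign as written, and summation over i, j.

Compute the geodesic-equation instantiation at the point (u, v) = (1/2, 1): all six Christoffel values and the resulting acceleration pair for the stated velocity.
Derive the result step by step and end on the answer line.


E = 137/16, F = 11/2, G = 5 at the point
E_u = -11/2, E_v = 0, F_u = -2, F_v = 11/2, G_u = 0, G_v = 8
EG - F^2 = 201/16;  g^inv = (16/201) * [[5, -11/2], [-11/2, 137/16]]
first-kind symbols [ij,l] = (1/2)(d_i g_jl + d_j g_il - d_l g_ij): [uu,u] = E_u/2 = -11/4, [uu,v] = F_u - E_v/2 = -2, [uv,u] = E_v/2 = 0, [uv,v] = G_u/2 = 0, [vv,u] = F_v - G_u/2 = 11/2, [vv,v] = G_v/2 = 4
Gamma^u_ij = (G*[ij,u] - F*[ij,v])/(EG - F^2), Gamma^v_ij = (E*[ij,v] - F*[ij,u])/(EG - F^2)
Gamma_uuu = -44/201, Gamma_uuv = 0, Gamma_uvv = 88/201, Gamma_vuu = -32/201, Gamma_vuv = 0, Gamma_vvv = 64/201
d^2u/dtau^2 = -(Gamma_uuu*(1)^2 + 2*Gamma_uuv*(1)*(7/4) + Gamma_uvv*(7/4)^2) = -451/402
d^2v/dtau^2 = -(Gamma_vuu*(1)^2 + 2*Gamma_vuv*(1)*(7/4) + Gamma_vvv*(7/4)^2) = -164/201

Answer: Gamma_uuu = -44/201, Gamma_uuv = 0, Gamma_uvv = 88/201, Gamma_vuu = -32/201, Gamma_vuv = 0, Gamma_vvv = 64/201; accelerations (d^2u/dtau^2, d^2v/dtau^2) = (-451/402, -164/201)


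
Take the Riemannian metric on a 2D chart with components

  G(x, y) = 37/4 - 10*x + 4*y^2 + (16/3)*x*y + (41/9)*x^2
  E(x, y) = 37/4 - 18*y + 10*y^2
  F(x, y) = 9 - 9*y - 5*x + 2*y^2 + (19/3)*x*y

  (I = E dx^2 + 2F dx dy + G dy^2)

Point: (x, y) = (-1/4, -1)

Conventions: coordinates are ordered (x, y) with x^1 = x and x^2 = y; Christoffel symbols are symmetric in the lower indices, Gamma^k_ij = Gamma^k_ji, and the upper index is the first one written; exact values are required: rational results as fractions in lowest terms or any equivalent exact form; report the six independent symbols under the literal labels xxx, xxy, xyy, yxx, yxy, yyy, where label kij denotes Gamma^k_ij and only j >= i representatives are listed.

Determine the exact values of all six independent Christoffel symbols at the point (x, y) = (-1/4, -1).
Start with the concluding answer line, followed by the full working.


Answer: Gamma_xxx = -100832/72345, Gamma_xxy = -31828/31005, Gamma_xyy = 32176/651105, Gamma_yxx = 54832/24115, Gamma_yxy = 8708/10335, Gamma_yyy = -72416/217035

E = 149/4, F = 137/6, G = 2501/144 at the point
E_x = 0, E_y = -38, F_x = -34/3, F_y = -175/12, G_x = -317/18, G_y = -28/3
EG - F^2 = 24115/192;  g^inv = (192/24115) * [[2501/144, -137/6], [-137/6, 149/4]]
first-kind symbols [ij,l] = (1/2)(d_i g_jl + d_j g_il - d_l g_ij): [xx,x] = E_x/2 = 0, [xx,y] = F_x - E_y/2 = 23/3, [xy,x] = E_y/2 = -19, [xy,y] = G_x/2 = -317/36, [yy,x] = F_y - G_x/2 = -52/9, [yy,y] = G_y/2 = -14/3
Gamma^x_ij = (G*[ij,x] - F*[ij,y])/(EG - F^2), Gamma^y_ij = (E*[ij,y] - F*[ij,x])/(EG - F^2)


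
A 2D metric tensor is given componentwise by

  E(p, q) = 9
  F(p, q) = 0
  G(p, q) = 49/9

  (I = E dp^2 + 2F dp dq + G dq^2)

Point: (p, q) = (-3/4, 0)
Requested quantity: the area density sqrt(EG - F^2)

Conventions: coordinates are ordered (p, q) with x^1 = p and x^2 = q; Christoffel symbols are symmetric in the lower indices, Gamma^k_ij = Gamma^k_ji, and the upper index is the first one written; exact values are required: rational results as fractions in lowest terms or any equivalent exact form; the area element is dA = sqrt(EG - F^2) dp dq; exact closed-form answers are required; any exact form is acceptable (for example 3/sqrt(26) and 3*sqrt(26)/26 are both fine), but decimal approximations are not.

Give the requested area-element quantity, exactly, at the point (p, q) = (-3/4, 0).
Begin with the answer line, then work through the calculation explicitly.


Answer: sqrt(EG - F^2) = 7

E = 9, F = 0, G = 49/9; EG - F^2 = 49


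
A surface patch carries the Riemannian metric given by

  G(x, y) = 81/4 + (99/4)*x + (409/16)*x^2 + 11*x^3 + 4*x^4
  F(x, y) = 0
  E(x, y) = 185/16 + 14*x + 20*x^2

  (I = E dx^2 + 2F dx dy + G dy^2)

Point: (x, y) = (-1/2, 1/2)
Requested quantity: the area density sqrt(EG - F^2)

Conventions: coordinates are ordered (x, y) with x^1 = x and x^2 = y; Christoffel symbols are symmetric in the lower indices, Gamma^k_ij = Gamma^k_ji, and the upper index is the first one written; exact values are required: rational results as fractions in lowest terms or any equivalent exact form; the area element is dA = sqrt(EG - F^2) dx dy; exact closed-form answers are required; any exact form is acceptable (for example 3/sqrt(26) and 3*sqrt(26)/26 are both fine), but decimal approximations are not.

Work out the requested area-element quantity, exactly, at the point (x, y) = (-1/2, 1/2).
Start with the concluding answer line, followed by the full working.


Answer: sqrt(EG - F^2) = 87*sqrt(17)/32

E = 153/16, F = 0, G = 841/64; EG - F^2 = 128673/1024


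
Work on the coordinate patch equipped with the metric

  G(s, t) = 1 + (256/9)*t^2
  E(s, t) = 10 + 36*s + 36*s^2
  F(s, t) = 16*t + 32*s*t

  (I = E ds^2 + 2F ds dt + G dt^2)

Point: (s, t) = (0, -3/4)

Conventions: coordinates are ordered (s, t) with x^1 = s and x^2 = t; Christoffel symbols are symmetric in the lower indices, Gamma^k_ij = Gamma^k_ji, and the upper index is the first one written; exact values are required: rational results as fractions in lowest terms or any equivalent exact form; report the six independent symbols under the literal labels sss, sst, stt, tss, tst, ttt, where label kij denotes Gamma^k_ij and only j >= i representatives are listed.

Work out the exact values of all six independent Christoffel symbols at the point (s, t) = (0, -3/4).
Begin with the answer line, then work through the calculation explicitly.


Answer: Gamma_sss = 9/13, Gamma_sst = 0, Gamma_stt = 8/13, Gamma_tss = -12/13, Gamma_tst = 0, Gamma_ttt = -32/39

E = 10, F = -12, G = 17 at the point
E_s = 36, E_t = 0, F_s = -24, F_t = 16, G_s = 0, G_t = -128/3
EG - F^2 = 26;  g^inv = (1/26) * [[17, 12], [12, 10]]
first-kind symbols [ij,l] = (1/2)(d_i g_jl + d_j g_il - d_l g_ij): [ss,s] = E_s/2 = 18, [ss,t] = F_s - E_t/2 = -24, [st,s] = E_t/2 = 0, [st,t] = G_s/2 = 0, [tt,s] = F_t - G_s/2 = 16, [tt,t] = G_t/2 = -64/3
Gamma^s_ij = (G*[ij,s] - F*[ij,t])/(EG - F^2), Gamma^t_ij = (E*[ij,t] - F*[ij,s])/(EG - F^2)


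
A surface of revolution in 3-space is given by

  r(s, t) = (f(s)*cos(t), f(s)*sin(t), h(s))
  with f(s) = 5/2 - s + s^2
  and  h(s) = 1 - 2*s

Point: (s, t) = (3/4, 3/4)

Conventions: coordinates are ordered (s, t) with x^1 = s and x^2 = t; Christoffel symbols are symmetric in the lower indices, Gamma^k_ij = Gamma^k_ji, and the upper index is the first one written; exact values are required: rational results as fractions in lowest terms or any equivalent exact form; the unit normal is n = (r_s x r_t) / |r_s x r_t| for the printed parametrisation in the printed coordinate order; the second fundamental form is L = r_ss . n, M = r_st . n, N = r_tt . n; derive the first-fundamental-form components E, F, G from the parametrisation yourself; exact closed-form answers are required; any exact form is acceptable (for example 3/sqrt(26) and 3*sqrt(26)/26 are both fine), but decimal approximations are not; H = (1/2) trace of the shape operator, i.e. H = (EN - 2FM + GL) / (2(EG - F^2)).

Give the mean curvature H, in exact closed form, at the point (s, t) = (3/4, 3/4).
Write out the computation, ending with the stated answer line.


f = 37/16, f' = 1/2, f'' = 2, h' = -2, h'' = 0
E = 17/4, F = 0, G = 1369/256; answer radicand W^2 = 17/4
unnormalised second-form numerators: l = 4, m = 0, n = -37/8; L = l/sqrt(17/4), and similarly M = m/sqrt(W^2), N = n/sqrt(W^2)
H = (E*n - 2*F*m + G*l) / (2*(EG - F^2)*sqrt(W^2)); E*n - 2*F*m + G*l = 111/64, EG - F^2 = 23273/1024, so H = (24/629)/sqrt(17/4)

Answer: H = 48*sqrt(17)/10693


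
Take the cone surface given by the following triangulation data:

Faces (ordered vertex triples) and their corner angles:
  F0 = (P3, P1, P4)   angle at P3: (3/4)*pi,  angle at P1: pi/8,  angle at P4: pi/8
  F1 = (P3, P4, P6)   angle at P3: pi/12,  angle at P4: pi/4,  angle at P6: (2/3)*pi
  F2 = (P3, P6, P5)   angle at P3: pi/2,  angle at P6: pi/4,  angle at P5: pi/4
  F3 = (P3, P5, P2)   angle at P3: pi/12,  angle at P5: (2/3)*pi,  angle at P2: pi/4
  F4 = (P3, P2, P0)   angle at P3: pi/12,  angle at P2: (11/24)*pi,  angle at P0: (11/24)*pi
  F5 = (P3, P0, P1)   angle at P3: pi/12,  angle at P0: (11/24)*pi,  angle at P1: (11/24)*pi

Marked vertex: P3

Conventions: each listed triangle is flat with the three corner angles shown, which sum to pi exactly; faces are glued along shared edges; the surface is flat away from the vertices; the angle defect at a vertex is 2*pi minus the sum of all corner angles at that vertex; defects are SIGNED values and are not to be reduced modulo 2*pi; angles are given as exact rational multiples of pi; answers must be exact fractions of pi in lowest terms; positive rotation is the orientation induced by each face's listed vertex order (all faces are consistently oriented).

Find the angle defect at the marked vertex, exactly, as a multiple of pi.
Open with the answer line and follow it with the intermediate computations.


Answer: defect(P3) = (5/12)*pi

Sum of corner angles at P3: (19/12)*pi
defect = 2*pi - (19/12)*pi


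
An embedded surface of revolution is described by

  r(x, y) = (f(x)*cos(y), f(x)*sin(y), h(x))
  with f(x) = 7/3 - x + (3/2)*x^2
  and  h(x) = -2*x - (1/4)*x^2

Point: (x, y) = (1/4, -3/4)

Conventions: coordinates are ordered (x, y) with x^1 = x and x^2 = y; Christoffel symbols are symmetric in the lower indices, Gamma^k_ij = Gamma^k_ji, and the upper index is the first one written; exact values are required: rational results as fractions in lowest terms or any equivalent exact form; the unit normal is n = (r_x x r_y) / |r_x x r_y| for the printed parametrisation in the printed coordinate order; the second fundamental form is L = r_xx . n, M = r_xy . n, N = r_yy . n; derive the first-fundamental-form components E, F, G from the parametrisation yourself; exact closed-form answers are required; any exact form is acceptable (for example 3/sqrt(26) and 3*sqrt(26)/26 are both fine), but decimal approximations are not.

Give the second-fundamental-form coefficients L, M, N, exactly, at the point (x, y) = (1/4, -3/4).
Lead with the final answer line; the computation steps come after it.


Answer: L = 52*sqrt(293)/293, M = 0, N = -3553*sqrt(293)/28128

f = 209/96, f' = -1/4, f'' = 3, h' = -17/8, h'' = -1/2
E = 293/64, F = 0, G = 43681/9216; answer radicand W^2 = 293/64
unnormalised second-form numerators: l = 13/2, m = 0, n = -3553/768; L = l/sqrt(293/64), and similarly M = m/sqrt(W^2), N = n/sqrt(W^2)


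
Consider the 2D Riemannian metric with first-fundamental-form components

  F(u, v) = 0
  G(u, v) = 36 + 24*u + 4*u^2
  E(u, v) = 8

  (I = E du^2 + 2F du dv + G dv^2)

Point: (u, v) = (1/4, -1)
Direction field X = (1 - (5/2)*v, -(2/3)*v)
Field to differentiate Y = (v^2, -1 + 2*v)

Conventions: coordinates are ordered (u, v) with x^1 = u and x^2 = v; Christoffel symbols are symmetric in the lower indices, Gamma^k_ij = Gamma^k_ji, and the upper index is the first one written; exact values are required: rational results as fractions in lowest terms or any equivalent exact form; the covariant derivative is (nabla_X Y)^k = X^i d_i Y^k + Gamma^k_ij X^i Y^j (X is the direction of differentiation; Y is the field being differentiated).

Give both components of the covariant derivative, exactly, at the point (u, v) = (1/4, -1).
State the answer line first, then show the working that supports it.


Answer: (nabla_X Y)^u = 23/12, (nabla_X Y)^v = -22/13

E = 8, F = 0, G = 169/4 at the point
E_u = 0, E_v = 0, F_u = 0, F_v = 0, G_u = 26, G_v = 0
EG - F^2 = 338;  g^inv = (1/338) * [[169/4, 0], [0, 8]]
first-kind symbols [ij,l] = (1/2)(d_i g_jl + d_j g_il - d_l g_ij): [uu,u] = E_u/2 = 0, [uu,v] = F_u - E_v/2 = 0, [uv,u] = E_v/2 = 0, [uv,v] = G_u/2 = 13, [vv,u] = F_v - G_u/2 = -13, [vv,v] = G_v/2 = 0
Gamma^u_ij = (G*[ij,u] - F*[ij,v])/(EG - F^2), Gamma^v_ij = (E*[ij,v] - F*[ij,u])/(EG - F^2)
Gamma_uuu = 0, Gamma_uuv = 0, Gamma_uvv = -13/8, Gamma_vuu = 0, Gamma_vuv = 4/13, Gamma_vvv = 0
X = (7/2, 2/3), Y = (1, -3) at the point


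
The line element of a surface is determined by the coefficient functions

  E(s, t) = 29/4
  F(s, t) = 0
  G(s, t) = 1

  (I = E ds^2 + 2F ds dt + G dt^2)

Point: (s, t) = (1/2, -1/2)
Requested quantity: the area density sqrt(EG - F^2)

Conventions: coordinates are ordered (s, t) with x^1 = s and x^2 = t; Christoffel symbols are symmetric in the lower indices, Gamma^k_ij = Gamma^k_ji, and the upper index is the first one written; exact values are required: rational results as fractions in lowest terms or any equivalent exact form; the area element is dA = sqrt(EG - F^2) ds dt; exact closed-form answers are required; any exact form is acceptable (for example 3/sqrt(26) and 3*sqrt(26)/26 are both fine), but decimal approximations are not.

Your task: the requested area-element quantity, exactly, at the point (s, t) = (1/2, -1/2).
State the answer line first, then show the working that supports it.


Answer: sqrt(EG - F^2) = sqrt(29)/2

E = 29/4, F = 0, G = 1; EG - F^2 = 29/4


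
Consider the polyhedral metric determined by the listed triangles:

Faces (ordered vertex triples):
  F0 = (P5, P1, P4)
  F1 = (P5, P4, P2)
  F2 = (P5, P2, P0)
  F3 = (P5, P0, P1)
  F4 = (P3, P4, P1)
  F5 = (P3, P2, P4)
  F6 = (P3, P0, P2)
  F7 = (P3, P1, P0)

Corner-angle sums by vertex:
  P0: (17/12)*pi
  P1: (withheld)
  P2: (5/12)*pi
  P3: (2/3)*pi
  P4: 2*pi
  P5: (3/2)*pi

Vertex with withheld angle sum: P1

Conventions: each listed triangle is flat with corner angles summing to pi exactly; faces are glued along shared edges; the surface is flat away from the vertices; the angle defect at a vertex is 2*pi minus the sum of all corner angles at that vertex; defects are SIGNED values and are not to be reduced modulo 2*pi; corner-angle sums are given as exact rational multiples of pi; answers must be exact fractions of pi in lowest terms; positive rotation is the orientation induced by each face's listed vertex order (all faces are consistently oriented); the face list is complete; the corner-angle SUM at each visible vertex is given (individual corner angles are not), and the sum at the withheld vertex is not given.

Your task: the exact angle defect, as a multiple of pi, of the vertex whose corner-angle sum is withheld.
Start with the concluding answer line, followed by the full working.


Answer: defect(P1) = 0

V = 6, E = 12, F = 8; chi = V - E + F = 2
Gauss-Bonnet: total defect = 2*pi*chi = 4*pi; visible defects sum to 4*pi


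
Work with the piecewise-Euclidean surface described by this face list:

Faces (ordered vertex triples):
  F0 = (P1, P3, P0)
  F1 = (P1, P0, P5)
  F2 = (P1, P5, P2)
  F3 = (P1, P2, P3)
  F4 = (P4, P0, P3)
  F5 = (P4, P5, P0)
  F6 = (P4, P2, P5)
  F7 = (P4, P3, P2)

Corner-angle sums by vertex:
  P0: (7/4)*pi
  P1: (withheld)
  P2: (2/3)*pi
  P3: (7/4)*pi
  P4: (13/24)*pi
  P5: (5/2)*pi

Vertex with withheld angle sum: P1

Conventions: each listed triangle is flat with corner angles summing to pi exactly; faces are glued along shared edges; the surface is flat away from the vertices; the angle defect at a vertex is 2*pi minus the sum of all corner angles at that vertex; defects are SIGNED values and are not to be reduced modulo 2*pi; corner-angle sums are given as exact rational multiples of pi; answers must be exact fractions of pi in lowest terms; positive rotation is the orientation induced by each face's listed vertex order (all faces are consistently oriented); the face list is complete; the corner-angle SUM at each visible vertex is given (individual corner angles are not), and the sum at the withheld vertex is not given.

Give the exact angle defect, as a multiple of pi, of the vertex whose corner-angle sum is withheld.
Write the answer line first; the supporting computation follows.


Answer: defect(P1) = (29/24)*pi

V = 6, E = 12, F = 8; chi = V - E + F = 2
Gauss-Bonnet: total defect = 2*pi*chi = 4*pi; visible defects sum to (67/24)*pi


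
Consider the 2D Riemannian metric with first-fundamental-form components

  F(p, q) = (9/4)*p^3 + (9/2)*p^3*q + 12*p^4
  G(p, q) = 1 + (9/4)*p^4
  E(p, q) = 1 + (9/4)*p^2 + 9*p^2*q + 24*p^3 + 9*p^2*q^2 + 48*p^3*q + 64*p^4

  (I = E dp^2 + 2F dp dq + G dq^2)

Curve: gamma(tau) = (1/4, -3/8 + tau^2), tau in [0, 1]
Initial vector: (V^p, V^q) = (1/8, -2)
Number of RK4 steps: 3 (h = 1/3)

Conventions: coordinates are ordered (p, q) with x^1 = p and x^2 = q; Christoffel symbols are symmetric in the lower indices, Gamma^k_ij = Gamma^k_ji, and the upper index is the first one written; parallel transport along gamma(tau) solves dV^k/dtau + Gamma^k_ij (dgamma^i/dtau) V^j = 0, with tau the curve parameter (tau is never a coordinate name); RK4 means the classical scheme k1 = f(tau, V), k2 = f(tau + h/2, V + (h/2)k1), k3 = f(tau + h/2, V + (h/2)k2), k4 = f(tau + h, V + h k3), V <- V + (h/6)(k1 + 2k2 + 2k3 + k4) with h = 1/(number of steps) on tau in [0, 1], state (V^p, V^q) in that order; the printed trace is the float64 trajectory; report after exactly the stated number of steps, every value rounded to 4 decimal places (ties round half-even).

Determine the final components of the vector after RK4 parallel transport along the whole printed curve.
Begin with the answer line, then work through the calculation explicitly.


Answer: V^p = 0.0869, V^q = -2.0040

gamma'(tau) = (0, 2*tau); f(tau, V)^k = -Gamma^k_ij(gamma(tau)) gamma'^i(tau) V^j; h = 1/3; intermediate values shown to 6 dp
curve data and Christoffel symbols at the stage parameters:
  tau = 0.000000: gamma = (0.250000, -0.375000), gamma' = (0.000000, 0.000000); Gamma_ppp = 1.908178, Gamma_ppq = 0.327116, Gamma_pqq = 0.000000, Gamma_qpp = 0.301291, Gamma_qpq = 0.051650, Gamma_qqq = 0.000000
  tau = 0.166667: gamma = (0.250000, -0.347222), gamma' = (0.000000, 0.333333); Gamma_ppp = 1.976209, Gamma_ppq = 0.332446, Gamma_pqq = 0.000000, Gamma_qpp = 0.301456, Gamma_qpq = 0.050712, Gamma_qqq = 0.000000
  tau = 0.333333: gamma = (0.250000, -0.263889), gamma' = (0.000000, 0.666667); Gamma_ppp = 2.172756, Gamma_ppq = 0.346103, Gamma_pqq = 0.000000, Gamma_qpp = 0.300843, Gamma_qpq = 0.047922, Gamma_qqq = 0.000000
  tau = 0.500000: gamma = (0.250000, -0.125000), gamma' = (0.000000, 1.000000); Gamma_ppp = 2.472859, Gamma_ppq = 0.361882, Gamma_pqq = 0.000000, Gamma_qpp = 0.296743, Gamma_qpq = 0.043426, Gamma_qqq = 0.000000
  tau = 0.666667: gamma = (0.250000, 0.069444), gamma' = (0.000000, 1.333333); Gamma_ppp = 2.832617, Gamma_ppq = 0.372169, Gamma_pqq = 0.000000, Gamma_qpp = 0.286444, Gamma_qpq = 0.037635, Gamma_qqq = 0.000000
  tau = 0.833333: gamma = (0.250000, 0.319444), gamma' = (0.000000, 1.666667); Gamma_ppp = 3.197725, Gamma_ppq = 0.371349, Gamma_pqq = 0.000000, Gamma_qpp = 0.268968, Gamma_qpq = 0.031235, Gamma_qqq = 0.000000
  tau = 1.000000: gamma = (0.250000, 0.625000), gamma' = (0.000000, 2.000000); Gamma_ppp = 3.521166, Gamma_ppq = 0.358085, Gamma_pqq = 0.000000, Gamma_qpp = 0.245663, Gamma_qpq = 0.024983, Gamma_qqq = 0.000000
step 0: V^p = 0.1250, V^q = -2.0000
step 1: k1 = (0.000000, 0.000000), k2 = (-0.013852, -0.002113), k3 = (-0.013596, -0.002074), k4 = (-0.027796, -0.003849); V <- V + (h/6)(k1 + 2k2 + 2k3 + k4): V^p = 0.1204, V^q = -2.0007
step 2: k1 = (-0.027782, -0.003847), k2 = (-0.041897, -0.005028), k3 = (-0.041046, -0.004925), k4 = (-0.052959, -0.005355); V <- V + (h/6)(k1 + 2k2 + 2k3 + k4): V^p = 0.1067, V^q = -2.0023
step 3: k1 = (-0.052949, -0.005354), k2 = (-0.060579, -0.005095), k3 = (-0.059792, -0.005029), k4 = (-0.062145, -0.004336); V <- V + (h/6)(k1 + 2k2 + 2k3 + k4): V^p = 0.0869, V^q = -2.0040


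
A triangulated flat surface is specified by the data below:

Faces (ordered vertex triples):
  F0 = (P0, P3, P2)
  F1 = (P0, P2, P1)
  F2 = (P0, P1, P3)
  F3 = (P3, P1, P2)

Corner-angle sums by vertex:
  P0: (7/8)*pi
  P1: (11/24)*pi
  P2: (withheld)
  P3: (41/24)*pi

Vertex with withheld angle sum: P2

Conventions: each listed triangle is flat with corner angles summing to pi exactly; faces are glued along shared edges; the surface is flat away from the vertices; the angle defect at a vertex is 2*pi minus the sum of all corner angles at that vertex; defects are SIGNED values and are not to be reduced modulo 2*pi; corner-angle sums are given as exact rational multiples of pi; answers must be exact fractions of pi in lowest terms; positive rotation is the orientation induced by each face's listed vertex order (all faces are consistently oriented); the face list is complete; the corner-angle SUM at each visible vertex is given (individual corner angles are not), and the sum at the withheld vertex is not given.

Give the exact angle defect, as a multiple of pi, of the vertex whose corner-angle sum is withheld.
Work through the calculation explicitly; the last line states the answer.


V = 4, E = 6, F = 4; chi = V - E + F = 2
Gauss-Bonnet: total defect = 2*pi*chi = 4*pi; visible defects sum to (71/24)*pi

Answer: defect(P2) = (25/24)*pi


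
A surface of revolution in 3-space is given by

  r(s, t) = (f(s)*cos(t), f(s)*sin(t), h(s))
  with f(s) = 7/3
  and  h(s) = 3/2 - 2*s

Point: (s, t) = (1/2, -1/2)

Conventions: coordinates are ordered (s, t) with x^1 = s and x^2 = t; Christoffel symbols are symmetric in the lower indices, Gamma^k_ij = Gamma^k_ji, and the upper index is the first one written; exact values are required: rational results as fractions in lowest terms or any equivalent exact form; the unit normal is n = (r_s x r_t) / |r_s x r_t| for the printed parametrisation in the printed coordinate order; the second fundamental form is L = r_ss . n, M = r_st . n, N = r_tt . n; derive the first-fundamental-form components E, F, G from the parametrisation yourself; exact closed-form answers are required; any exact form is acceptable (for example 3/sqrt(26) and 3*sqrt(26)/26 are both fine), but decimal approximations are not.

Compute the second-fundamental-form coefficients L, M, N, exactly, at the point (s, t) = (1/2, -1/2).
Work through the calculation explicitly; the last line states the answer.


f = 7/3, f' = 0, f'' = 0, h' = -2, h'' = 0
E = 4, F = 0, G = 49/9; answer radicand W^2 = 4
unnormalised second-form numerators: l = 0, m = 0, n = -14/3; L = l/sqrt(4), and similarly M = m/sqrt(W^2), N = n/sqrt(W^2)

Answer: L = 0, M = 0, N = -7/3


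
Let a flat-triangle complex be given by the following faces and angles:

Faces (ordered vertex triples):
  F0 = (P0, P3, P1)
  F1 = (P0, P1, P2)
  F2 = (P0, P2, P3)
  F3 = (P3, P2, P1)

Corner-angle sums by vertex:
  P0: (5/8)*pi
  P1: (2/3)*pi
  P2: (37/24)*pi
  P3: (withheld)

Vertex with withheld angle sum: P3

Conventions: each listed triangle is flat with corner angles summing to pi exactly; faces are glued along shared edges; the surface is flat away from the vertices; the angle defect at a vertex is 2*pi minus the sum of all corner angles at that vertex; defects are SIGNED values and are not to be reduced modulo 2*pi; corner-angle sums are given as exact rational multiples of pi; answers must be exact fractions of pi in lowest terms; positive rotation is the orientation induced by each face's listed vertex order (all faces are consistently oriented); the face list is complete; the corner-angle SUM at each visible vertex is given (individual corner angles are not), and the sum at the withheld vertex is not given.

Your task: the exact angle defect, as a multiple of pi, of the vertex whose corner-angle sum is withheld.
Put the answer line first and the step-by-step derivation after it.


Answer: defect(P3) = (5/6)*pi

V = 4, E = 6, F = 4; chi = V - E + F = 2
Gauss-Bonnet: total defect = 2*pi*chi = 4*pi; visible defects sum to (19/6)*pi


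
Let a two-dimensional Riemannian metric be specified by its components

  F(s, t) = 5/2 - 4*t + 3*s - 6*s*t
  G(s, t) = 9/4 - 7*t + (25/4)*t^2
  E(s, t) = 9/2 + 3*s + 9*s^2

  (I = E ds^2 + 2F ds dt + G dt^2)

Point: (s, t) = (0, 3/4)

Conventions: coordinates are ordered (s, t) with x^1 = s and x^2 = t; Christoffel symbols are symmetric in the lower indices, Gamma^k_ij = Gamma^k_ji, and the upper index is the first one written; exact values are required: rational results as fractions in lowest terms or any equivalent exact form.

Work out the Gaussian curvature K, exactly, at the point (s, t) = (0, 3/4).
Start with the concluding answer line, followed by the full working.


Answer: K = -85248/70225

E = 9/2, F = -1/2, G = 33/64, EG - F^2 = 265/128 at the point
E_s = 3, E_t = 0, F_s = -3/2, F_t = -4, G_s = 0, G_t = 19/8
E_tt = 0, F_st = -6, G_ss = 0
K follows from Brioschi's formula, (det M1 - det M2)/(EG - F^2)^2.
M1 = [[-E_tt/2 + F_st - G_ss/2, E_s/2, F_s - E_t/2], [F_t - G_s/2, E, F], [G_t/2, F, G]] = [[-6, 3/2, -3/2], [-4, 9/2, -1/2], [19/16, -1/2, 33/64]]; det M1 = -333/64
M2 = [[0, E_t/2, G_s/2], [E_t/2, E, F], [G_s/2, F, G]] = [[0, 0, 0], [0, 9/2, -1/2], [0, -1/2, 33/64]]; det M2 = 0
det M1 - det M2 = -333/64; K = -333/64 / (265/128)^2 = -85248/70225


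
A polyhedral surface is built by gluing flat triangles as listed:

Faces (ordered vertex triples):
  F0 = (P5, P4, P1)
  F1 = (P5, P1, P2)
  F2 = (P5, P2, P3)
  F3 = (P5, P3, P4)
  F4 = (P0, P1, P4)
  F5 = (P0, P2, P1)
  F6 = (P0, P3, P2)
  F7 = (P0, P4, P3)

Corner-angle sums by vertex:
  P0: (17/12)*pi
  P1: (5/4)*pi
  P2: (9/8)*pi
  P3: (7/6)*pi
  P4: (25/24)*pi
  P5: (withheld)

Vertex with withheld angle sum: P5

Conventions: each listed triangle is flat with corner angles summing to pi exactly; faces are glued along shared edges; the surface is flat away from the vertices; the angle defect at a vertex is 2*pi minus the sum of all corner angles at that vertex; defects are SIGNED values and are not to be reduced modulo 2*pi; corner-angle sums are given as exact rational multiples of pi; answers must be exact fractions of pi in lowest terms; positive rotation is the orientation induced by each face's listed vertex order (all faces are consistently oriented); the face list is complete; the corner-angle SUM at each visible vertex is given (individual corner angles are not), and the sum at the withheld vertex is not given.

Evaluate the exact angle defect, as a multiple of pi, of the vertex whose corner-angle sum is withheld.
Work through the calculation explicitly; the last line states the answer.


V = 6, E = 12, F = 8; chi = V - E + F = 2
Gauss-Bonnet: total defect = 2*pi*chi = 4*pi; visible defects sum to 4*pi

Answer: defect(P5) = 0


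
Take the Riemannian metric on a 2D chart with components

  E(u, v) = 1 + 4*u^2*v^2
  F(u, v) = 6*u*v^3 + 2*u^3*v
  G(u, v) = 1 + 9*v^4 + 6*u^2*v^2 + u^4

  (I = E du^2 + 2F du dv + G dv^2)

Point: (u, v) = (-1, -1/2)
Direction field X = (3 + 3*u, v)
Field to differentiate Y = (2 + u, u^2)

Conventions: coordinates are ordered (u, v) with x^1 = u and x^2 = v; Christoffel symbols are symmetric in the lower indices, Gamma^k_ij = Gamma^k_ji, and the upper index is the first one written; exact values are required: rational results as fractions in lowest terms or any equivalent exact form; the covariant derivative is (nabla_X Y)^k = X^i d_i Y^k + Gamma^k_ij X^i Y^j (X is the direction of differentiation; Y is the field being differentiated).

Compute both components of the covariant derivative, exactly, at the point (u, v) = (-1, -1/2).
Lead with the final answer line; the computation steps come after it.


Answer: (nabla_X Y)^u = 40/81, (nabla_X Y)^v = 70/81

E = 2, F = 7/4, G = 65/16 at the point
E_u = -2, E_v = -4, F_u = -15/4, F_v = -13/2, G_u = -7, G_v = -21/2
EG - F^2 = 81/16;  g^inv = (16/81) * [[65/16, -7/4], [-7/4, 2]]
first-kind symbols [ij,l] = (1/2)(d_i g_jl + d_j g_il - d_l g_ij): [uu,u] = E_u/2 = -1, [uu,v] = F_u - E_v/2 = -7/4, [uv,u] = E_v/2 = -2, [uv,v] = G_u/2 = -7/2, [vv,u] = F_v - G_u/2 = -3, [vv,v] = G_v/2 = -21/4
Gamma^u_ij = (G*[ij,u] - F*[ij,v])/(EG - F^2), Gamma^v_ij = (E*[ij,v] - F*[ij,u])/(EG - F^2)
Gamma_uuu = -16/81, Gamma_uuv = -32/81, Gamma_uvv = -16/27, Gamma_vuu = -28/81, Gamma_vuv = -56/81, Gamma_vvv = -28/27
X = (0, -1/2), Y = (1, 1) at the point


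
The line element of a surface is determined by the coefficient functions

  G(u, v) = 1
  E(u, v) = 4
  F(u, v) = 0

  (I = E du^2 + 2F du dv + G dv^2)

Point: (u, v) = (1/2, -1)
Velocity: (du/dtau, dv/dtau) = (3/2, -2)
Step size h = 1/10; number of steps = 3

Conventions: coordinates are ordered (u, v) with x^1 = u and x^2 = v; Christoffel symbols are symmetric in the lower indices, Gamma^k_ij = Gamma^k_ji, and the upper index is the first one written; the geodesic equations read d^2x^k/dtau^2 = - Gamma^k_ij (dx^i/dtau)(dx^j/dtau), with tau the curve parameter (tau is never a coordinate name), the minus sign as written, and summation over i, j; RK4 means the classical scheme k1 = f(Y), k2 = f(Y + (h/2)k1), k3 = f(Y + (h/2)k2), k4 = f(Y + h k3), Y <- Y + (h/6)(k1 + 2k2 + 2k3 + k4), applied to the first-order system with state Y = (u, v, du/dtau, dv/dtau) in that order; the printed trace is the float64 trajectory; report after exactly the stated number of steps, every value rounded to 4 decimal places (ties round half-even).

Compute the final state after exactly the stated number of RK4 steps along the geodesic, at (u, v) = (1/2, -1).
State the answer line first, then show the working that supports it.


Answer: u = 0.9500, v = -1.6000, du/dtau = 1.5000, dv/dtau = -2.0000

f(Y) = (du/dtau, dv/dtau, -Gamma^u_ij Y'^i Y'^j, -Gamma^v_ij Y'^i Y'^j) with the Gammas evaluated at the stage position; h = 0.100000; intermediate values shown to 6 dp
step 0: u = 0.5000, v = -1.0000, du/dtau = 1.5000, dv/dtau = -2.0000
step 1:
  k1: at (u, v) = (0.500000, -1.000000), (du/dtau, dv/dtau) = (1.500000, -2.000000); Gamma_uuu = 0.000000, Gamma_uuv = 0.000000, Gamma_uvv = 0.000000, Gamma_vuu = 0.000000, Gamma_vuv = 0.000000, Gamma_vvv = 0.000000; k1 = (1.500000, -2.000000, 0.000000, 0.000000)
  k2: at (u, v) = (0.575000, -1.100000), (du/dtau, dv/dtau) = (1.500000, -2.000000); Gamma_uuu = 0.000000, Gamma_uuv = 0.000000, Gamma_uvv = 0.000000, Gamma_vuu = 0.000000, Gamma_vuv = 0.000000, Gamma_vvv = 0.000000; k2 = (1.500000, -2.000000, 0.000000, 0.000000)
  k3: at (u, v) = (0.575000, -1.100000), (du/dtau, dv/dtau) = (1.500000, -2.000000); Gamma_uuu = 0.000000, Gamma_uuv = 0.000000, Gamma_uvv = 0.000000, Gamma_vuu = 0.000000, Gamma_vuv = 0.000000, Gamma_vvv = 0.000000; k3 = (1.500000, -2.000000, 0.000000, 0.000000)
  k4: at (u, v) = (0.650000, -1.200000), (du/dtau, dv/dtau) = (1.500000, -2.000000); Gamma_uuu = 0.000000, Gamma_uuv = 0.000000, Gamma_uvv = 0.000000, Gamma_vuu = 0.000000, Gamma_vuv = 0.000000, Gamma_vvv = 0.000000; k4 = (1.500000, -2.000000, 0.000000, 0.000000)
  Y <- Y + (h/6)(k1 + 2k2 + 2k3 + k4): u = 0.6500, v = -1.2000, du/dtau = 1.5000, dv/dtau = -2.0000
step 2:
  k1: at (u, v) = (0.650000, -1.200000), (du/dtau, dv/dtau) = (1.500000, -2.000000); Gamma_uuu = 0.000000, Gamma_uuv = 0.000000, Gamma_uvv = 0.000000, Gamma_vuu = 0.000000, Gamma_vuv = 0.000000, Gamma_vvv = 0.000000; k1 = (1.500000, -2.000000, 0.000000, 0.000000)
  k2: at (u, v) = (0.725000, -1.300000), (du/dtau, dv/dtau) = (1.500000, -2.000000); Gamma_uuu = 0.000000, Gamma_uuv = 0.000000, Gamma_uvv = 0.000000, Gamma_vuu = 0.000000, Gamma_vuv = 0.000000, Gamma_vvv = 0.000000; k2 = (1.500000, -2.000000, 0.000000, 0.000000)
  k3: at (u, v) = (0.725000, -1.300000), (du/dtau, dv/dtau) = (1.500000, -2.000000); Gamma_uuu = 0.000000, Gamma_uuv = 0.000000, Gamma_uvv = 0.000000, Gamma_vuu = 0.000000, Gamma_vuv = 0.000000, Gamma_vvv = 0.000000; k3 = (1.500000, -2.000000, 0.000000, 0.000000)
  k4: at (u, v) = (0.800000, -1.400000), (du/dtau, dv/dtau) = (1.500000, -2.000000); Gamma_uuu = 0.000000, Gamma_uuv = 0.000000, Gamma_uvv = 0.000000, Gamma_vuu = 0.000000, Gamma_vuv = 0.000000, Gamma_vvv = 0.000000; k4 = (1.500000, -2.000000, 0.000000, 0.000000)
  Y <- Y + (h/6)(k1 + 2k2 + 2k3 + k4): u = 0.8000, v = -1.4000, du/dtau = 1.5000, dv/dtau = -2.0000
step 3:
  k1: at (u, v) = (0.800000, -1.400000), (du/dtau, dv/dtau) = (1.500000, -2.000000); Gamma_uuu = 0.000000, Gamma_uuv = 0.000000, Gamma_uvv = 0.000000, Gamma_vuu = 0.000000, Gamma_vuv = 0.000000, Gamma_vvv = 0.000000; k1 = (1.500000, -2.000000, 0.000000, 0.000000)
  k2: at (u, v) = (0.875000, -1.500000), (du/dtau, dv/dtau) = (1.500000, -2.000000); Gamma_uuu = 0.000000, Gamma_uuv = 0.000000, Gamma_uvv = 0.000000, Gamma_vuu = 0.000000, Gamma_vuv = 0.000000, Gamma_vvv = 0.000000; k2 = (1.500000, -2.000000, 0.000000, 0.000000)
  k3: at (u, v) = (0.875000, -1.500000), (du/dtau, dv/dtau) = (1.500000, -2.000000); Gamma_uuu = 0.000000, Gamma_uuv = 0.000000, Gamma_uvv = 0.000000, Gamma_vuu = 0.000000, Gamma_vuv = 0.000000, Gamma_vvv = 0.000000; k3 = (1.500000, -2.000000, 0.000000, 0.000000)
  k4: at (u, v) = (0.950000, -1.600000), (du/dtau, dv/dtau) = (1.500000, -2.000000); Gamma_uuu = 0.000000, Gamma_uuv = 0.000000, Gamma_uvv = 0.000000, Gamma_vuu = 0.000000, Gamma_vuv = 0.000000, Gamma_vvv = 0.000000; k4 = (1.500000, -2.000000, 0.000000, 0.000000)
  Y <- Y + (h/6)(k1 + 2k2 + 2k3 + k4): u = 0.9500, v = -1.6000, du/dtau = 1.5000, dv/dtau = -2.0000


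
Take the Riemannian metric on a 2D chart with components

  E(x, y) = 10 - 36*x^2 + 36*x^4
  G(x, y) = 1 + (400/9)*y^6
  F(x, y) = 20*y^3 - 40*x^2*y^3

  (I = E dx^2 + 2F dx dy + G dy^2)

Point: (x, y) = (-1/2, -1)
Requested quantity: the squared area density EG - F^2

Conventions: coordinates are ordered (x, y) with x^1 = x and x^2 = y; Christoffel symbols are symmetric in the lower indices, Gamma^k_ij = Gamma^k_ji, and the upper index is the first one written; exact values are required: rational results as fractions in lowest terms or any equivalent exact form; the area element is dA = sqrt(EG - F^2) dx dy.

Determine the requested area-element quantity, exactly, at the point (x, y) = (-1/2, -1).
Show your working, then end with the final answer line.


E = 13/4, F = -10, G = 409/9; EG - F^2 = 1717/36

Answer: EG - F^2 = 1717/36


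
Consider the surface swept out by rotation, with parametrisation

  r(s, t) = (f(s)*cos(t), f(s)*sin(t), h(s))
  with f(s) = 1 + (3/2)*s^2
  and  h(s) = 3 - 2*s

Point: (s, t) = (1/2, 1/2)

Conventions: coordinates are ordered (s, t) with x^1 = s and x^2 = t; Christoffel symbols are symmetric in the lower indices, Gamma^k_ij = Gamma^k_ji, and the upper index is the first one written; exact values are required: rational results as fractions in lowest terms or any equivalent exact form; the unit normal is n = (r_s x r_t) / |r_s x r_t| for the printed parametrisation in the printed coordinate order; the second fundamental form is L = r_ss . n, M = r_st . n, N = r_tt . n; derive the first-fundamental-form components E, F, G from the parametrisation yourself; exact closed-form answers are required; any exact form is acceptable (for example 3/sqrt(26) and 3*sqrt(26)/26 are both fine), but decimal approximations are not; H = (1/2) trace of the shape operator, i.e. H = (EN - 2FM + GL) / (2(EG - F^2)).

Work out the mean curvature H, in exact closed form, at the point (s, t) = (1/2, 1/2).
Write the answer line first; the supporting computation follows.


Answer: H = -136/1375

f = 11/8, f' = 3/2, f'' = 3, h' = -2, h'' = 0
E = 25/4, F = 0, G = 121/64; answer radicand W^2 = 25/4
unnormalised second-form numerators: l = 6, m = 0, n = -11/4; L = l/sqrt(25/4), and similarly M = m/sqrt(W^2), N = n/sqrt(W^2)
H = (E*n - 2*F*m + G*l) / (2*(EG - F^2)*sqrt(W^2)); E*n - 2*F*m + G*l = -187/32, EG - F^2 = 3025/256, so H = (-68/275)/sqrt(25/4)


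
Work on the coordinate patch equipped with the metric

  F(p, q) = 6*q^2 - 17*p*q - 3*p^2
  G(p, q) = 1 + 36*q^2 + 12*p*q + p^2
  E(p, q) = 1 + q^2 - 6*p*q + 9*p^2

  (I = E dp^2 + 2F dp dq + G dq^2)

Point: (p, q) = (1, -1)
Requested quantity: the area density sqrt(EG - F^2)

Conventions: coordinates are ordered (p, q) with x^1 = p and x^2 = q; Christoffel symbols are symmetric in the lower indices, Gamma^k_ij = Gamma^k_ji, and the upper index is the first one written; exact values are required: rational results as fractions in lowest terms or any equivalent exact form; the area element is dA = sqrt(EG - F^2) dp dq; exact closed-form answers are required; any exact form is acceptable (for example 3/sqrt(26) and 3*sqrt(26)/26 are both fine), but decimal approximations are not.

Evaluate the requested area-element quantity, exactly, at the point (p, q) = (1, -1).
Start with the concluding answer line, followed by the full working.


Answer: sqrt(EG - F^2) = sqrt(42)

E = 17, F = 20, G = 26; EG - F^2 = 42
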